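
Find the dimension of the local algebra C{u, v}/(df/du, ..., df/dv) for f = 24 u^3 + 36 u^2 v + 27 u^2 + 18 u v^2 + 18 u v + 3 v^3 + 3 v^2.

The Hessian of f at 0 has rank 1. Corank 1: A-series; mu = 2 gives A_2.

2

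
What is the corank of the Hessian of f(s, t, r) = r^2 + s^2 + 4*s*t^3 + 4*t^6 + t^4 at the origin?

1

The Hessian at 0 is [[2, 0, 0], [0, 0, 0], [0, 0, 2]] of rank 2; hence corank 1.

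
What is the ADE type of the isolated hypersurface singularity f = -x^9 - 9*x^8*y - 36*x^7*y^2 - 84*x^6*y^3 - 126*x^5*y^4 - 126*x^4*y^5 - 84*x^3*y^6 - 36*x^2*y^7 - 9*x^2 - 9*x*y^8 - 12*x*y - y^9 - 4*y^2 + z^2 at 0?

A8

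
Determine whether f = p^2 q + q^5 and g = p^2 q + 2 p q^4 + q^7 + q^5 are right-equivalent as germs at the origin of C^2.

Yes.

The Hessian of f at 0 has rank 0. Corank 2; j^3 = p^2*q has shape L^2 M (L != M), so D-series; mu = 6 gives D_6. The Hessian of g at 0 has rank 0. Corank 2; j^3 = p^2*q has shape L^2 M (L != M), so D-series; mu = 6 gives D_6. Both have type D_6, hence right-equivalent.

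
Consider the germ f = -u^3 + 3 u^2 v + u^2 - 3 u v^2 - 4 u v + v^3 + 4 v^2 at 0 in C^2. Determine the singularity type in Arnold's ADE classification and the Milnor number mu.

The Hessian of f at 0 is [[2, -4], [-4, 8]] with rank 1, so corank 1. A Groebner basis of the Jacobian ideal J(f) in C{u,v} is {v^2, u - 2*v}; counting standard monomials gives mu = 2. Corank 1: A-series; mu = 2 gives A_2.

Type A_2, Milnor number mu = 2.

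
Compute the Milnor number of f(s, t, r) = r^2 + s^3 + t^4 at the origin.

6

The Hessian of f at 0 is [[0, 0, 0], [0, 0, 0], [0, 0, 2]] with rank 1, so corank 2. A Groebner basis of the Jacobian ideal J(f) in C{s,t,r} is {t^3, s^2, r}; counting standard monomials gives mu = 6. Corank 2; j^3 = s^3 is a perfect cube, so E-series; the 4-jet and mu = 6 give E_6.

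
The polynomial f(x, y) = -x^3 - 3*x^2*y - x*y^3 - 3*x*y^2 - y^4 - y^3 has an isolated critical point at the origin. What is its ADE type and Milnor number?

Type E7, Milnor number mu = 7.

The Hessian of f at 0 has rank 0. Corank 2; j^3 = -(x + y)^3 is a perfect cube, so E-series; the 4-jet and mu = 7 give E_7.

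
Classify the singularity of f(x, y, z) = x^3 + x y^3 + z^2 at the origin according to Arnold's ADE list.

The Hessian of f at 0 has rank 1. Corank 2; j^3 = x^3 is a perfect cube, so E-series; the 4-jet and mu = 7 give E_7.

E_7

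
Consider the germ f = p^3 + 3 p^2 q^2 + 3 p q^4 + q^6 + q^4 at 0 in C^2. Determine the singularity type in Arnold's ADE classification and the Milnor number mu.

Type E6, Milnor number mu = 6.

The Hessian of f at 0 has rank 0. Corank 2; j^3 = p^3 is a perfect cube, so E-series; the 4-jet and mu = 6 give E_6.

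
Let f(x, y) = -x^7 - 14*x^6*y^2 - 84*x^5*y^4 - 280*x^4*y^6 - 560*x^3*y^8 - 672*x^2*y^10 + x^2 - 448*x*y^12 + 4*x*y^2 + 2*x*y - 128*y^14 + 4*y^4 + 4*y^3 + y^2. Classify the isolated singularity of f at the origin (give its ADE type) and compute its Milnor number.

The Hessian of f at 0 has rank 1. Corank 1: A-series; mu = 6 gives A_6.

Type A_6, Milnor number mu = 6.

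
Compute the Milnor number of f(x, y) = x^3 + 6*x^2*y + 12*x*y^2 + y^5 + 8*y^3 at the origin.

The Hessian of f at 0 has rank 0. Corank 2; j^3 = (x + 2*y)^3 is a perfect cube, so E-series; the 5-jet and mu = 8 give E_8.

8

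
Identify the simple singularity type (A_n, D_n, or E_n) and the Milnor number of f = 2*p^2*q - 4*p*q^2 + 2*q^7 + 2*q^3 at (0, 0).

The Hessian of f at 0 is [[0, 0], [0, 0]] with rank 0, so corank 2. A Groebner basis of the Jacobian ideal J(f) in C{p,q} is {p^2/7 + q^6 - q^2/7, p^3 - q^3, p*q - q^2}; counting standard monomials gives mu = 8. Corank 2; j^3 = 2*q*(p - q)^2 has shape L^2 M (L != M), so D-series; mu = 8 gives D_8.

Type D_{8}, Milnor number mu = 8.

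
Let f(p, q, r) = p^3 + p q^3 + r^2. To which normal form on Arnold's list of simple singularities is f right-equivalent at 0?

E_7

The Hessian of f at 0 has rank 1. Corank 2; j^3 = p^3 is a perfect cube, so E-series; the 4-jet and mu = 7 give E_7.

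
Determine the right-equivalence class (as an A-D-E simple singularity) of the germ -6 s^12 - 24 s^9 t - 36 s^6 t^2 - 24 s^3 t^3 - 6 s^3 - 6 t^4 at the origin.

E_6

The Hessian of f at 0 has rank 0. Corank 2; j^3 = -6*s^3 is a perfect cube, so E-series; the 4-jet and mu = 6 give E_6.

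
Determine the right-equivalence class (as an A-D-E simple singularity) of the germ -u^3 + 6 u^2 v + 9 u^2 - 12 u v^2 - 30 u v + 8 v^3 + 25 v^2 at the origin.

A_2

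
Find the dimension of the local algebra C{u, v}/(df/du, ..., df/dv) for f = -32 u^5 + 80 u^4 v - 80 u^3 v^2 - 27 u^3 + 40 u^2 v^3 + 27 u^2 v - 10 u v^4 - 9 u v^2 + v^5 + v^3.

The Hessian of f at 0 is [[0, 0], [0, 0]] with rank 0, so corank 2. A Groebner basis of the Jacobian ideal J(f) in C{u,v} is {v^5, u*v^3 - 3*v^4/8, u^2 - 2*u*v/3 + v^2/9}; counting standard monomials gives mu = 8. Corank 2; j^3 = -(3*u - v)^3 is a perfect cube, so E-series; the 5-jet and mu = 8 give E_8.

8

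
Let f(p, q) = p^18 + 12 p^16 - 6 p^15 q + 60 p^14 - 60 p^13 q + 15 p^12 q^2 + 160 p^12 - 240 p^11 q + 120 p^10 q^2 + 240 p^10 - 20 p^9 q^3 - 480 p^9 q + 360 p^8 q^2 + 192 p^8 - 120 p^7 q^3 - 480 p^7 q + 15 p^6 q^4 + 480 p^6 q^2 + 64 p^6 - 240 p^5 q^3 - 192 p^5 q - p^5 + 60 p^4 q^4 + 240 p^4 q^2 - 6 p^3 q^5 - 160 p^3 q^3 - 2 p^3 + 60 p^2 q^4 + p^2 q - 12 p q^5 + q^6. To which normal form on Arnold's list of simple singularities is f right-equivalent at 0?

D7

The Hessian of f at 0 has rank 0. Corank 2; j^3 = -p^2*(2*p - q) has shape L^2 M (L != M), so D-series; mu = 7 gives D_7.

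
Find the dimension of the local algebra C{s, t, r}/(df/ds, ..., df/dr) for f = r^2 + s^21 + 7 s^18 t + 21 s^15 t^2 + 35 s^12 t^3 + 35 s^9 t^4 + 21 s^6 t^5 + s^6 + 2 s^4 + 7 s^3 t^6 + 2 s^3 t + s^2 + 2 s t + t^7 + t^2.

6

The Hessian of f at 0 has rank 2. Corank 1: A-series; mu = 6 gives A_6.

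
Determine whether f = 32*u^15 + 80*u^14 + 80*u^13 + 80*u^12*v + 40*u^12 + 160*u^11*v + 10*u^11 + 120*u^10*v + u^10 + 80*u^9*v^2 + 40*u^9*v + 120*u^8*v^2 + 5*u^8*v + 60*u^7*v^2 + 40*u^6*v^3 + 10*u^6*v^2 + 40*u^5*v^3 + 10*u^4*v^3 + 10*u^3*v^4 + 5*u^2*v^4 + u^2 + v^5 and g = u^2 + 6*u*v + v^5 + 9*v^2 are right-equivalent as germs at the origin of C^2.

The Hessian of f at 0 is [[2, 0], [0, 0]] with rank 1, so corank 1. A Groebner basis of the Jacobian ideal J(f) in C{u,v} is {v^4, u}; counting standard monomials gives mu = 4. Corank 1: A-series; mu = 4 gives A_4. The Hessian of g at 0 is [[2, 6], [6, 18]] with rank 1, so corank 1. A Groebner basis of the Jacobian ideal J(g) in C{u,v} is {v^4, u + 3*v}; counting standard monomials gives mu = 4. Corank 1: A-series; mu = 4 gives A_4. Both have type A_4, hence right-equivalent.

Yes.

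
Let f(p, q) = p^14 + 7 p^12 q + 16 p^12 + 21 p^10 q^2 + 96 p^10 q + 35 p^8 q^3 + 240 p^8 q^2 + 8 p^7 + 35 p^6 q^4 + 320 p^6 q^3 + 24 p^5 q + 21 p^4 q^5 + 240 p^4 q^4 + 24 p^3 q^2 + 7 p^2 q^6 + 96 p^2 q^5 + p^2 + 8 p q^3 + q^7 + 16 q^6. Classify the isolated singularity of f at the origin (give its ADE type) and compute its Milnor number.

Type A_{6}, Milnor number mu = 6.

The Hessian of f at 0 has rank 1. Corank 1: A-series; mu = 6 gives A_6.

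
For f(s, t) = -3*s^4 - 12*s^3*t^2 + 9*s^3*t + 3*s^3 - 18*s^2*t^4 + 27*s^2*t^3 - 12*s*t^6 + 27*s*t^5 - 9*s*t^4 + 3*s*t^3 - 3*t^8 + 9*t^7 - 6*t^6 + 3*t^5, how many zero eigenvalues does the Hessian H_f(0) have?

2

The Hessian at 0 is [[0, 0], [0, 0]] of rank 0; hence corank 2.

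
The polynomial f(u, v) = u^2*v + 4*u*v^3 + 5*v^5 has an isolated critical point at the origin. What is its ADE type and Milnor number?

Type D_6, Milnor number mu = 6.

The Hessian of f at 0 has rank 0. Corank 2; j^3 = u^2*v has shape L^2 M (L != M), so D-series; mu = 6 gives D_6.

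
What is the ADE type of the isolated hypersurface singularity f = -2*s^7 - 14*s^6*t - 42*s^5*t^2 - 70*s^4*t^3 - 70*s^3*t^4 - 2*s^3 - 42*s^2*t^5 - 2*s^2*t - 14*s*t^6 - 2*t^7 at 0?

The Hessian of f at 0 has rank 0. Corank 2; j^3 = -2*s^2*(s + t) has shape L^2 M (L != M), so D-series; mu = 8 gives D_8.

D_{8}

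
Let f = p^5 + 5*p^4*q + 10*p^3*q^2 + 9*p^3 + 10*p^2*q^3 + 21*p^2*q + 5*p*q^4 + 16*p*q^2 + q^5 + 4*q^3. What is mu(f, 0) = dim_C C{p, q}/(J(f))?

6

The Hessian of f at 0 is [[0, 0], [0, 0]] with rank 0, so corank 2. A Groebner basis of the Jacobian ideal J(f) in C{p,q} is {-243*p*q/5 + q^4 - 162*q^2/5, p*q^2 + 2*q^3/3, p^2 + 5*p*q/3 + 2*q^2/3}; counting standard monomials gives mu = 6. Corank 2; j^3 = (p + q)*(3*p + 2*q)^2 has shape L^2 M (L != M), so D-series; mu = 6 gives D_6.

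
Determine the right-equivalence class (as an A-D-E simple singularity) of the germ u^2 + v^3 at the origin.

A_{2}

The Hessian of f at 0 is [[2, 0], [0, 0]] with rank 1, so corank 1. A Groebner basis of the Jacobian ideal J(f) in C{u,v} is {v^2, u}; counting standard monomials gives mu = 2. Corank 1: A-series; mu = 2 gives A_2.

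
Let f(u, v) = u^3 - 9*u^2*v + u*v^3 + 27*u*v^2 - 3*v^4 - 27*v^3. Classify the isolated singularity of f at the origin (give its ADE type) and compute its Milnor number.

Type E_{7}, Milnor number mu = 7.

The Hessian of f at 0 has rank 0. Corank 2; j^3 = (u - 3*v)^3 is a perfect cube, so E-series; the 4-jet and mu = 7 give E_7.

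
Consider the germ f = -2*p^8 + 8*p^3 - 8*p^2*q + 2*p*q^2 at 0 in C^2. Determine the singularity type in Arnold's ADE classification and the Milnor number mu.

Type D_9, Milnor number mu = 9.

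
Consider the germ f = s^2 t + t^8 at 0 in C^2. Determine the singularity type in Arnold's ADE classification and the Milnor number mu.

Type D_{9}, Milnor number mu = 9.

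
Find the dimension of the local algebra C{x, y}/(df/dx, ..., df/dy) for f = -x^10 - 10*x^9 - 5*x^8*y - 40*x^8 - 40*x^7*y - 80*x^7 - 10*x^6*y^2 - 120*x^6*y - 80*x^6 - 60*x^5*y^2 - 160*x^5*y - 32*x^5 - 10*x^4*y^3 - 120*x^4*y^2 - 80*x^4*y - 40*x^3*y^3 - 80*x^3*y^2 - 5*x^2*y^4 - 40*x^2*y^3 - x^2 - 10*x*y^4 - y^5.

The Hessian of f at 0 has rank 1. Corank 1: A-series; mu = 4 gives A_4.

4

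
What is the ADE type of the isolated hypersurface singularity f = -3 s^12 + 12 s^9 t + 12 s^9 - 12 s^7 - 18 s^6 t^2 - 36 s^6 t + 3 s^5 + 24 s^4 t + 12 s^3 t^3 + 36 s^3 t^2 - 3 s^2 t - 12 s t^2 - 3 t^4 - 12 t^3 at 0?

The Hessian of f at 0 has rank 0. Corank 2; j^3 = -3*t*(s + 2*t)^2 has shape L^2 M (L != M), so D-series; mu = 5 gives D_5.

D5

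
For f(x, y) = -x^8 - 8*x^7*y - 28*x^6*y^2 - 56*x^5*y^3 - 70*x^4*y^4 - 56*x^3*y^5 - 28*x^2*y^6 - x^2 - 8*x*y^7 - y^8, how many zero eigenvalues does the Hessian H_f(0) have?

1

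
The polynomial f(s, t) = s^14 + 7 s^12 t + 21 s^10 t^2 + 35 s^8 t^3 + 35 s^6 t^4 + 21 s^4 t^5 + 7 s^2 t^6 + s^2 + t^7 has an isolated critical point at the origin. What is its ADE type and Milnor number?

The Hessian of f at 0 is [[2, 0], [0, 0]] with rank 1, so corank 1. A Groebner basis of the Jacobian ideal J(f) in C{s,t} is {t^6, s}; counting standard monomials gives mu = 6. Corank 1: A-series; mu = 6 gives A_6.

Type A_{6}, Milnor number mu = 6.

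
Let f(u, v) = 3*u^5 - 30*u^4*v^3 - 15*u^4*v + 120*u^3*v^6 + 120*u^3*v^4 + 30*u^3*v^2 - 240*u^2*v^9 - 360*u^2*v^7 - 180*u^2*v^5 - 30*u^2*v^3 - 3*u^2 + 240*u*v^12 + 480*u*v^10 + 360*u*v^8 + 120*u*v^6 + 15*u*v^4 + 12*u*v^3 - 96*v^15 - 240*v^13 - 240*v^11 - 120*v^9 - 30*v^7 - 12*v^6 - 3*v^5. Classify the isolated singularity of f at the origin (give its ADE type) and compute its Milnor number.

Type A_4, Milnor number mu = 4.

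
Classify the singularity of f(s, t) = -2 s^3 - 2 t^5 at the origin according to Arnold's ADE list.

The Hessian of f at 0 has rank 0. Corank 2; j^3 = -2*s^3 is a perfect cube, so E-series; the 5-jet and mu = 8 give E_8.

E8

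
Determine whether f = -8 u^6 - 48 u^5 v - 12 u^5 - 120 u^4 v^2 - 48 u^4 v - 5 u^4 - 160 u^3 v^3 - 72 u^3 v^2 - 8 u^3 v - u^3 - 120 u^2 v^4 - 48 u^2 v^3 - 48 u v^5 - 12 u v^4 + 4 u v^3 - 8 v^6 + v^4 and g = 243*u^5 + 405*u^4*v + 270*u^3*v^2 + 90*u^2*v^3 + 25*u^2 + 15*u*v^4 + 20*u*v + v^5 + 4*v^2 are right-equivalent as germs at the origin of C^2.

The Hessian of f at 0 has rank 0. Corank 2; j^3 = -u^3 is a perfect cube, so E-series; the 4-jet and mu = 6 give E_6. The Hessian of g at 0 has rank 1. Corank 1: A-series; mu = 4 gives A_4. f is E_6 but g is A_4, hence not right-equivalent.

No.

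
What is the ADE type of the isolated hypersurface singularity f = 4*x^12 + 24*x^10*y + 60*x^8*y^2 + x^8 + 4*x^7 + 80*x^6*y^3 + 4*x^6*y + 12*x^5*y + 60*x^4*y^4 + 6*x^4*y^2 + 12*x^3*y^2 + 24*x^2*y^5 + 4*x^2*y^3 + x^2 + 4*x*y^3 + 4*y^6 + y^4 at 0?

The Hessian of f at 0 has rank 1. Corank 1: A-series; mu = 3 gives A_3.

A_3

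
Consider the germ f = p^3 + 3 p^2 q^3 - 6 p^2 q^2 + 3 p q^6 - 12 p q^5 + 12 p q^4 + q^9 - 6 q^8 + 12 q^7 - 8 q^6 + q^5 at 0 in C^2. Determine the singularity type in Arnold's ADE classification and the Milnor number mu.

The Hessian of f at 0 has rank 0. Corank 2; j^3 = p^3 is a perfect cube, so E-series; the 5-jet and mu = 8 give E_8.

Type E_{8}, Milnor number mu = 8.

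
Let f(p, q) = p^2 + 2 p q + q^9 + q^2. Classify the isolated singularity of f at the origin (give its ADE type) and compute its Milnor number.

Type A_8, Milnor number mu = 8.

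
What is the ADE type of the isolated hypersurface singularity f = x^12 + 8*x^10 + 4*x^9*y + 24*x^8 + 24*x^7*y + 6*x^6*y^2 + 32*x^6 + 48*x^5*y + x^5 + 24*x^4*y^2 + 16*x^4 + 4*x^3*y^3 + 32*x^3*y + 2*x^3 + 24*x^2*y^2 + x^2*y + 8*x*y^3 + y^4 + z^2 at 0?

The Hessian of f at 0 has rank 1. Corank 2; j^3 = x^2*(2*x + y) has shape L^2 M (L != M), so D-series; mu = 5 gives D_5.

D5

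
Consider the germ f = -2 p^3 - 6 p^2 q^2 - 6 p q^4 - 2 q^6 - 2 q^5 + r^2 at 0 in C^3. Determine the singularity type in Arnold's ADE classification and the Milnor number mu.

Type E8, Milnor number mu = 8.

The Hessian of f at 0 has rank 1. Corank 2; j^3 = -2*p^3 is a perfect cube, so E-series; the 5-jet and mu = 8 give E_8.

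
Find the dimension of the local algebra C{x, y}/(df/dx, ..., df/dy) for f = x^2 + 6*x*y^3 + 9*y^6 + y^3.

The Hessian of f at 0 has rank 1. Corank 1: A-series; mu = 2 gives A_2.

2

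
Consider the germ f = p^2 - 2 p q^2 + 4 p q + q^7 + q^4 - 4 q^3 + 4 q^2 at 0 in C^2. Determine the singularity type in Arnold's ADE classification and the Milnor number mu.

The Hessian of f at 0 is [[2, 4], [4, 8]] with rank 1, so corank 1. A Groebner basis of the Jacobian ideal J(f) in C{p,q} is {p^3 + 6*p^2*q + 12*p^2 + 32*p*q + 16*p + 32*q, -p + q^2 - 2*q}; counting standard monomials gives mu = 6. Corank 1: A-series; mu = 6 gives A_6.

Type A_{6}, Milnor number mu = 6.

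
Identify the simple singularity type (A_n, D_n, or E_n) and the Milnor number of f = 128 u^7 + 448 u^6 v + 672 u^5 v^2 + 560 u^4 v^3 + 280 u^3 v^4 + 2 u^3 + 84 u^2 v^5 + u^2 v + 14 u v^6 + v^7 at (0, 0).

Type D_8, Milnor number mu = 8.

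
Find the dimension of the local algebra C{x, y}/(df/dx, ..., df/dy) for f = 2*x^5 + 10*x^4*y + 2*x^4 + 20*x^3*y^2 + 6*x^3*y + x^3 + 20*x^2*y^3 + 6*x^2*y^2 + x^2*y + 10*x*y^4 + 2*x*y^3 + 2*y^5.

The Hessian of f at 0 has rank 0. Corank 2; j^3 = x^2*(x + y) has shape L^2 M (L != M), so D-series; mu = 6 gives D_6.

6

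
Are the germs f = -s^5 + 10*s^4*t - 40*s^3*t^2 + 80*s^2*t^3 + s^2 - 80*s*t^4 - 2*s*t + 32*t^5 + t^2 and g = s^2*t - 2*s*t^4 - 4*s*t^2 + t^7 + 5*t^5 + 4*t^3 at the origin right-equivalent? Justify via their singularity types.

The Hessian of f at 0 has rank 1. Corank 1: A-series; mu = 4 gives A_4. The Hessian of g at 0 has rank 0. Corank 2; j^3 = t*(s - 2*t)^2 has shape L^2 M (L != M), so D-series; mu = 6 gives D_6. f is A_4 but g is D_6, hence not right-equivalent.

No.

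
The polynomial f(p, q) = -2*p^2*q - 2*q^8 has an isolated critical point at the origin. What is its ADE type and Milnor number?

The Hessian of f at 0 is [[0, 0], [0, 0]] with rank 0, so corank 2. A Groebner basis of the Jacobian ideal J(f) in C{p,q} is {p^2/8 + q^7, p^3, p*q}; counting standard monomials gives mu = 9. Corank 2; j^3 = -2*p^2*q has shape L^2 M (L != M), so D-series; mu = 9 gives D_9.

Type D9, Milnor number mu = 9.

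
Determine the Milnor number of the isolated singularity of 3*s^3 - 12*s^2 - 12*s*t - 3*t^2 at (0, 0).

2

The Hessian of f at 0 has rank 1. Corank 1: A-series; mu = 2 gives A_2.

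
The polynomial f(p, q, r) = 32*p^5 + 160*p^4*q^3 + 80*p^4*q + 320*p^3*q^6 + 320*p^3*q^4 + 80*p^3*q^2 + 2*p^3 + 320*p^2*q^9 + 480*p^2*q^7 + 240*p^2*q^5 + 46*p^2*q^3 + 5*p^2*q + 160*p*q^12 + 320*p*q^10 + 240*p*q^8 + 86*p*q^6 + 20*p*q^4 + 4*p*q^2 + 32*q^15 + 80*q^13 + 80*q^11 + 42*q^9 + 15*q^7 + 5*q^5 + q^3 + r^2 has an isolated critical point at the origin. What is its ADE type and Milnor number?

Type D_6, Milnor number mu = 6.

The Hessian of f at 0 has rank 1. Corank 2; j^3 = (p + q)^2*(2*p + q) has shape L^2 M (L != M), so D-series; mu = 6 gives D_6.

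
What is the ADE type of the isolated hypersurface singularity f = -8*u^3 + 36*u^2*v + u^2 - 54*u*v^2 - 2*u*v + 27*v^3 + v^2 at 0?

A_2

The Hessian of f at 0 has rank 1. Corank 1: A-series; mu = 2 gives A_2.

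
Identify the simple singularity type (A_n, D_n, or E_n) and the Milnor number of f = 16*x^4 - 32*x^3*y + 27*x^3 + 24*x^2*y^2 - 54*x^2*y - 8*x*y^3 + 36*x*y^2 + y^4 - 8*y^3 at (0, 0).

The Hessian of f at 0 has rank 0. Corank 2; j^3 = (3*x - 2*y)^3 is a perfect cube, so E-series; the 4-jet and mu = 6 give E_6.

Type E_{6}, Milnor number mu = 6.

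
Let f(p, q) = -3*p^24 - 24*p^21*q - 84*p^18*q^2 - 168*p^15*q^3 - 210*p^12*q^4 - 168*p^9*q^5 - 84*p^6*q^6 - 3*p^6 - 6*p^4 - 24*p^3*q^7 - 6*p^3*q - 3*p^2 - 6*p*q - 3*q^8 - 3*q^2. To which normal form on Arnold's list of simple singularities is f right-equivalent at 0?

A_{7}

The Hessian of f at 0 has rank 1. Corank 1: A-series; mu = 7 gives A_7.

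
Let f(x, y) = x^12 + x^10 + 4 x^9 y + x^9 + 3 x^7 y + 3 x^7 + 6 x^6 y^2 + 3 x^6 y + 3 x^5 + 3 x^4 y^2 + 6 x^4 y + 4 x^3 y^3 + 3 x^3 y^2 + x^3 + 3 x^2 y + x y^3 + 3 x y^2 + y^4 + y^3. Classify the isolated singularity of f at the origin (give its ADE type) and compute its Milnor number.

Type E_7, Milnor number mu = 7.

The Hessian of f at 0 has rank 0. Corank 2; j^3 = (x + y)^3 is a perfect cube, so E-series; the 4-jet and mu = 7 give E_7.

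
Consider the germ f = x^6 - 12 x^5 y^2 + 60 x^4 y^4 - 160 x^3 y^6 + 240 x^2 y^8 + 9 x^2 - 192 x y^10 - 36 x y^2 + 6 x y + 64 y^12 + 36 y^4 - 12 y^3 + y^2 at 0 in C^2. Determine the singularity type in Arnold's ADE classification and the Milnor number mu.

Type A5, Milnor number mu = 5.

The Hessian of f at 0 has rank 1. Corank 1: A-series; mu = 5 gives A_5.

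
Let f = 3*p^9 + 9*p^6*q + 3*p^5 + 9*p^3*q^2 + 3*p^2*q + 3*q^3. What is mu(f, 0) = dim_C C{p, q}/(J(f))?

4

The Hessian of f at 0 is [[0, 0], [0, 0]] with rank 0, so corank 2. A Groebner basis of the Jacobian ideal J(f) in C{p,q} is {q^3, p^2 + 3*q^2, p*q}; counting standard monomials gives mu = 4. Corank 2; j^3 = 3*q*(p^2 + q^2) splits into three distinct lines over C (the quadratic factor has nonzero discriminant), so D_4.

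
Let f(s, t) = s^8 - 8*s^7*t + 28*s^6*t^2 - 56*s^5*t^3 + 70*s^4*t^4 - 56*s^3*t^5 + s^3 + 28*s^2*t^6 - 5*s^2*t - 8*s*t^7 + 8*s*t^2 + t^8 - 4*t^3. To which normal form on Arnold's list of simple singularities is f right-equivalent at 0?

D9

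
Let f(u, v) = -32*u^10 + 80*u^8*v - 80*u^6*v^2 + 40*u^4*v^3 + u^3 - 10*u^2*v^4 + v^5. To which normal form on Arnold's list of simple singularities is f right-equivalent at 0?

E_{8}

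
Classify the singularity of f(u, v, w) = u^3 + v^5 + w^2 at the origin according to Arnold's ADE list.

The Hessian of f at 0 has rank 1. Corank 2; j^3 = u^3 is a perfect cube, so E-series; the 5-jet and mu = 8 give E_8.

E_8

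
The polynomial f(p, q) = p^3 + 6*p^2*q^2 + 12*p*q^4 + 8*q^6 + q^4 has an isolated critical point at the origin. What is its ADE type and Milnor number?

The Hessian of f at 0 has rank 0. Corank 2; j^3 = p^3 is a perfect cube, so E-series; the 4-jet and mu = 6 give E_6.

Type E_6, Milnor number mu = 6.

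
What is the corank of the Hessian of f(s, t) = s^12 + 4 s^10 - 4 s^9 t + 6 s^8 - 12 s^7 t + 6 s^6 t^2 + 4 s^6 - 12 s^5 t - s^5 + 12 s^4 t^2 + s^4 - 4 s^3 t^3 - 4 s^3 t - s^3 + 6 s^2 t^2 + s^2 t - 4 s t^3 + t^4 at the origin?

2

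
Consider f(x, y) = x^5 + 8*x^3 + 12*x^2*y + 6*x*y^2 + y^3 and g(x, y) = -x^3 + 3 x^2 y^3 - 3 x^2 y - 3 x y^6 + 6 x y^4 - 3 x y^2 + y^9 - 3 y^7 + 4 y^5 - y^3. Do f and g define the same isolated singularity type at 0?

The Hessian of f at 0 is [[0, 0], [0, 0]] with rank 0, so corank 2. A Groebner basis of the Jacobian ideal J(f) in C{x,y} is {y^5, x*y^3 + 3*y^4/8, x^2 + x*y + y^2/4}; counting standard monomials gives mu = 8. Corank 2; j^3 = (2*x + y)^3 is a perfect cube, so E-series; the 5-jet and mu = 8 give E_8. The Hessian of g at 0 is [[0, 0], [0, 0]] with rank 0, so corank 2. A Groebner basis of the Jacobian ideal J(g) in C{x,y} is {-x^2/2 + x*y^3 - x*y - y^2/2, y^4, x^3 - 3*x*y^2 - 2*y^3, x^2*y + 2*x*y^2 + y^3}; counting standard monomials gives mu = 8. Corank 2; j^3 = -(x + y)^3 is a perfect cube, so E-series; the 5-jet and mu = 8 give E_8. Both have type E_8, hence right-equivalent.

Yes.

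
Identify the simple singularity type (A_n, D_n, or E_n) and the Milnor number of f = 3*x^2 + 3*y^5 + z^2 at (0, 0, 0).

The Hessian of f at 0 is [[6, 0, 0], [0, 0, 0], [0, 0, 2]] with rank 2, so corank 1. A Groebner basis of the Jacobian ideal J(f) in C{x,y,z} is {y^4, x, z}; counting standard monomials gives mu = 4. Corank 1: A-series; mu = 4 gives A_4.

Type A_{4}, Milnor number mu = 4.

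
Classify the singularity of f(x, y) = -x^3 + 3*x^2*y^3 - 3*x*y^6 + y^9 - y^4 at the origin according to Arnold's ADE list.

E6

The Hessian of f at 0 is [[0, 0], [0, 0]] with rank 0, so corank 2. A Groebner basis of the Jacobian ideal J(f) in C{x,y} is {y^3, x^2}; counting standard monomials gives mu = 6. Corank 2; j^3 = -x^3 is a perfect cube, so E-series; the 4-jet and mu = 6 give E_6.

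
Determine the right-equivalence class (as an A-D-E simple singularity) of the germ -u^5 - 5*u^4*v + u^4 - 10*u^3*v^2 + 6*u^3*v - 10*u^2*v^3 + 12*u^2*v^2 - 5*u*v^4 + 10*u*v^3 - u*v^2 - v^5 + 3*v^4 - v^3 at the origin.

D_5

The Hessian of f at 0 has rank 0. Corank 2; j^3 = -v^2*(u + v) has shape L^2 M (L != M), so D-series; mu = 5 gives D_5.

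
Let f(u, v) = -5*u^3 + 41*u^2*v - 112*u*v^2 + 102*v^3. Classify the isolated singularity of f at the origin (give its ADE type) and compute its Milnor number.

The Hessian of f at 0 has rank 0. Corank 2; j^3 = -(u - 3*v)*(5*u^2 - 26*u*v + 34*v^2) splits into three distinct lines over C (the quadratic factor has nonzero discriminant), so D_4.

Type D_4, Milnor number mu = 4.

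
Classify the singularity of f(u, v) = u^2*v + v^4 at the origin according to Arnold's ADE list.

The Hessian of f at 0 has rank 0. Corank 2; j^3 = u^2*v has shape L^2 M (L != M), so D-series; mu = 5 gives D_5.

D5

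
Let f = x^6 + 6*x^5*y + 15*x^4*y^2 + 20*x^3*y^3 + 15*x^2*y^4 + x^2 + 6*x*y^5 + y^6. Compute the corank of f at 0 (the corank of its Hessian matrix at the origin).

1

The Hessian at 0 is [[2, 0], [0, 0]] of rank 1; hence corank 1.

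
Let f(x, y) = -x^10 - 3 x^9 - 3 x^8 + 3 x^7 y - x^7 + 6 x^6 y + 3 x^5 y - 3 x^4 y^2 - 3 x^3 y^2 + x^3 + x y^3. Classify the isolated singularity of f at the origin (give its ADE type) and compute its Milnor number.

Type E7, Milnor number mu = 7.

The Hessian of f at 0 has rank 0. Corank 2; j^3 = x^3 is a perfect cube, so E-series; the 4-jet and mu = 7 give E_7.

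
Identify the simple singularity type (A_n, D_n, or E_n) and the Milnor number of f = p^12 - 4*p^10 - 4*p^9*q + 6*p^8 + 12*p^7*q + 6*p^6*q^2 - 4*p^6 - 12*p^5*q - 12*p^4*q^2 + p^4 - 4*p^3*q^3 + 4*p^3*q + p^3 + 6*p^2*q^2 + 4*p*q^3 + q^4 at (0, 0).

The Hessian of f at 0 has rank 0. Corank 2; j^3 = p^3 is a perfect cube, so E-series; the 4-jet and mu = 6 give E_6.

Type E_6, Milnor number mu = 6.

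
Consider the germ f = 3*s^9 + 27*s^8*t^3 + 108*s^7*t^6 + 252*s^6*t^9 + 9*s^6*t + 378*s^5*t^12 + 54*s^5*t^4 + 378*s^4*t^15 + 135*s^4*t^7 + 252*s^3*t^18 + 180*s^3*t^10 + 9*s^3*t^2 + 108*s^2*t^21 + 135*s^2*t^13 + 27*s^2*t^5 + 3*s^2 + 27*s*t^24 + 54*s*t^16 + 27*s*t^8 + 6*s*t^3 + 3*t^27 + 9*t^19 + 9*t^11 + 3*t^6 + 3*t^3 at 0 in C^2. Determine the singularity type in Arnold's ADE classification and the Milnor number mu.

Type A_2, Milnor number mu = 2.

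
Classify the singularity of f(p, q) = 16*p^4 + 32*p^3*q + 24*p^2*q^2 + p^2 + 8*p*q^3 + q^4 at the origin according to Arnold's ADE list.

The Hessian of f at 0 has rank 1. Corank 1: A-series; mu = 3 gives A_3.

A_3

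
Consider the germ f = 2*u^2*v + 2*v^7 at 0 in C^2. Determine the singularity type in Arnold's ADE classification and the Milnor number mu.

The Hessian of f at 0 has rank 0. Corank 2; j^3 = 2*u^2*v has shape L^2 M (L != M), so D-series; mu = 8 gives D_8.

Type D_{8}, Milnor number mu = 8.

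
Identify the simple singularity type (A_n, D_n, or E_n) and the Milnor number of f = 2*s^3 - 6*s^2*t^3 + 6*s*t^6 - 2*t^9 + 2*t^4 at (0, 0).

Type E_{6}, Milnor number mu = 6.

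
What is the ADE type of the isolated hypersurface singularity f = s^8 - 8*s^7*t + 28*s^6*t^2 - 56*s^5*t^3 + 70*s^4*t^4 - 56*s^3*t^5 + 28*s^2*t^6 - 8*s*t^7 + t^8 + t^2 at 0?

The Hessian of f at 0 has rank 1. Corank 1: A-series; mu = 7 gives A_7.

A_7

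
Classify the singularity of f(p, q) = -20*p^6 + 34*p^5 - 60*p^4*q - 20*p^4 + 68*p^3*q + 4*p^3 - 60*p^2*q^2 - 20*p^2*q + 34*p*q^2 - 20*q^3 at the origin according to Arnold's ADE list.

D4

The Hessian of f at 0 is [[0, 0], [0, 0]] with rank 0, so corank 2. A Groebner basis of the Jacobian ideal J(f) in C{p,q} is {q^3, p^2 - 11*q^2/2, p*q - 5*q^2/2}; counting standard monomials gives mu = 4. Corank 2; j^3 = 2*(p - 2*q)*(2*p^2 - 6*p*q + 5*q^2) splits into three distinct lines over C (the quadratic factor has nonzero discriminant), so D_4.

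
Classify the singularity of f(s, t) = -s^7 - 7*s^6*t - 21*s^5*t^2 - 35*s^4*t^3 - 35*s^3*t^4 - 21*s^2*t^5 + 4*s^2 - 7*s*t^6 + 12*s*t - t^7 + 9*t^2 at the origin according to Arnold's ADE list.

A_6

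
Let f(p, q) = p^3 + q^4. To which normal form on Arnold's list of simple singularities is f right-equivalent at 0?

E_{6}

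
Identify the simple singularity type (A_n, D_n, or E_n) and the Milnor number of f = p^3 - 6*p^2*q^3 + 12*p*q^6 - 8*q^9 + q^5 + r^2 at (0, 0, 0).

Type E_8, Milnor number mu = 8.

The Hessian of f at 0 is [[0, 0, 0], [0, 0, 0], [0, 0, 2]] with rank 1, so corank 2. A Groebner basis of the Jacobian ideal J(f) in C{p,q,r} is {-p^2/4 + p*q^3, q^4, p^3, p^2*q, r}; counting standard monomials gives mu = 8. Corank 2; j^3 = p^3 is a perfect cube, so E-series; the 5-jet and mu = 8 give E_8.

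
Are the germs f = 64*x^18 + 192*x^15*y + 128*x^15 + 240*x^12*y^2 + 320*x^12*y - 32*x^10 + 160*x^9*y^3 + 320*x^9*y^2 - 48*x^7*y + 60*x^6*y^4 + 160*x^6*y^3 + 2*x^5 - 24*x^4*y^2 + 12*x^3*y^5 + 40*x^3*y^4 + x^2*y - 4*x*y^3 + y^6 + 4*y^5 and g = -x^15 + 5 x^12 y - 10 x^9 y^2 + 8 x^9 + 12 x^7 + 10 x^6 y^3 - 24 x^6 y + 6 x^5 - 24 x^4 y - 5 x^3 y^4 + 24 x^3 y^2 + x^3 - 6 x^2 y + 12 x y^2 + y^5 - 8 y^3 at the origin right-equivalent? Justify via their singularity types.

The Hessian of f at 0 has rank 0. Corank 2; j^3 = x^2*y has shape L^2 M (L != M), so D-series; mu = 7 gives D_7. The Hessian of g at 0 has rank 0. Corank 2; j^3 = (x - 2*y)^3 is a perfect cube, so E-series; the 5-jet and mu = 8 give E_8. f is D_7 but g is E_8, hence not right-equivalent.

No.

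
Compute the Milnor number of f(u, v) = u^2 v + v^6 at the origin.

7

The Hessian of f at 0 has rank 0. Corank 2; j^3 = u^2*v has shape L^2 M (L != M), so D-series; mu = 7 gives D_7.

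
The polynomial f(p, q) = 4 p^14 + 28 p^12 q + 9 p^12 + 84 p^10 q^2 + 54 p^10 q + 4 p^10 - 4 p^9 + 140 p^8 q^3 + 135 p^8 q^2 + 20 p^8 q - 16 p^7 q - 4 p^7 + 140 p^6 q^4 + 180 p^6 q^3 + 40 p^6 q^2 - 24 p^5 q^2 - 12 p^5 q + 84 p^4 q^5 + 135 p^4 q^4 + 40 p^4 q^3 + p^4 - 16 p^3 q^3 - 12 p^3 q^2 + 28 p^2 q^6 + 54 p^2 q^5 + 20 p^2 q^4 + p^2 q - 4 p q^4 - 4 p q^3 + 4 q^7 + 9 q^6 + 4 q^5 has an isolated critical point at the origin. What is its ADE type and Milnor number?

Type D_{7}, Milnor number mu = 7.

The Hessian of f at 0 has rank 0. Corank 2; j^3 = p^2*q has shape L^2 M (L != M), so D-series; mu = 7 gives D_7.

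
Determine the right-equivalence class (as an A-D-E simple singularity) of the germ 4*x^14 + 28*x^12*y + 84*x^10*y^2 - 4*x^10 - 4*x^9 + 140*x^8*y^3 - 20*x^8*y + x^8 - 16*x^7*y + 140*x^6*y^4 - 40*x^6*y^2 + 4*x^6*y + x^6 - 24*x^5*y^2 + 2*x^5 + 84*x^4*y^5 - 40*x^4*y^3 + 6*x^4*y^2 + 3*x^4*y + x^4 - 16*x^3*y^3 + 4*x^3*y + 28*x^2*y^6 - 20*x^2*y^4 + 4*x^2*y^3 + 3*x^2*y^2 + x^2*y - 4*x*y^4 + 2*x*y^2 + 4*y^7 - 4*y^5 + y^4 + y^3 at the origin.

The Hessian of f at 0 is [[0, 0], [0, 0]] with rank 0, so corank 2. A Groebner basis of the Jacobian ideal J(f) in C{x,y} is {x*y^2 - x*y - y^2, x*y + y^3 + y^2, x^2 - 2*x*y - 3*y^2}; counting standard monomials gives mu = 5. Corank 2; j^3 = y*(x + y)^2 has shape L^2 M (L != M), so D-series; mu = 5 gives D_5.

D_{5}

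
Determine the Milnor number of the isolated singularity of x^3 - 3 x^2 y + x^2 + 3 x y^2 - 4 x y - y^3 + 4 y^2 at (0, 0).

2

The Hessian of f at 0 has rank 1. Corank 1: A-series; mu = 2 gives A_2.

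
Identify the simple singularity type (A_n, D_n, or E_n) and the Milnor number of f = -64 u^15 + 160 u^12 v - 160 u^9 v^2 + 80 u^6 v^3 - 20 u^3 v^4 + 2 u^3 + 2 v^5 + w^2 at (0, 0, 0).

Type E_8, Milnor number mu = 8.

The Hessian of f at 0 has rank 1. Corank 2; j^3 = 2*u^3 is a perfect cube, so E-series; the 5-jet and mu = 8 give E_8.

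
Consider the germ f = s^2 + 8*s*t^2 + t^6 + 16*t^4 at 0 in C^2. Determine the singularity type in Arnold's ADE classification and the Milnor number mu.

Type A_5, Milnor number mu = 5.

The Hessian of f at 0 is [[2, 0], [0, 0]] with rank 1, so corank 1. A Groebner basis of the Jacobian ideal J(f) in C{s,t} is {s^3, s^2*t, s/4 + t^2}; counting standard monomials gives mu = 5. Corank 1: A-series; mu = 5 gives A_5.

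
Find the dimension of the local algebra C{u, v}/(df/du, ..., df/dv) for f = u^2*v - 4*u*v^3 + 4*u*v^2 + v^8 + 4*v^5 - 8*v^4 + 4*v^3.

9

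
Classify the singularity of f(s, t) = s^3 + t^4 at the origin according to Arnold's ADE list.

The Hessian of f at 0 is [[0, 0], [0, 0]] with rank 0, so corank 2. A Groebner basis of the Jacobian ideal J(f) in C{s,t} is {t^3, s^2}; counting standard monomials gives mu = 6. Corank 2; j^3 = s^3 is a perfect cube, so E-series; the 4-jet and mu = 6 give E_6.

E_{6}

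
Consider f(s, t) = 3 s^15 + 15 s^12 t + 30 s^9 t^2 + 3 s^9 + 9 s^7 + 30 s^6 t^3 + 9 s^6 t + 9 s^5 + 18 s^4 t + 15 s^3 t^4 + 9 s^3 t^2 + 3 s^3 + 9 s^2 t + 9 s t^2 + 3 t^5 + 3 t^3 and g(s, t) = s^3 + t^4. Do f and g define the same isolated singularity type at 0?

No.

The Hessian of f at 0 has rank 0. Corank 2; j^3 = 3*(s + t)^3 is a perfect cube, so E-series; the 5-jet and mu = 8 give E_8. The Hessian of g at 0 has rank 0. Corank 2; j^3 = s^3 is a perfect cube, so E-series; the 4-jet and mu = 6 give E_6. f is E_8 but g is E_6, hence not right-equivalent.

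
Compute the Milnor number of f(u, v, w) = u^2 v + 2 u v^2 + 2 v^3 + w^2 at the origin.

4

The Hessian of f at 0 is [[0, 0, 0], [0, 0, 0], [0, 0, 2]] with rank 1, so corank 2. A Groebner basis of the Jacobian ideal J(f) in C{u,v,w} is {v^3, u^2 + 2*v^2, u*v + v^2, w}; counting standard monomials gives mu = 4. Corank 2; j^3 = v*(u^2 + 2*u*v + 2*v^2) splits into three distinct lines over C (the quadratic factor has nonzero discriminant), so D_4.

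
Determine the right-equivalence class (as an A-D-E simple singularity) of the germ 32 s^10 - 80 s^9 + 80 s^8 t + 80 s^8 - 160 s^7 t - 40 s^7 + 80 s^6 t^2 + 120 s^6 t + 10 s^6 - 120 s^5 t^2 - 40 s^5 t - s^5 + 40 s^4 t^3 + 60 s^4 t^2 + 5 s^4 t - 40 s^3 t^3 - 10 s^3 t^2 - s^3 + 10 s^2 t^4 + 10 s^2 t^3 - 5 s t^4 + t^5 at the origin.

The Hessian of f at 0 is [[0, 0], [0, 0]] with rank 0, so corank 2. A Groebner basis of the Jacobian ideal J(f) in C{s,t} is {t^5, s*t^3 - t^4/4, s^2}; counting standard monomials gives mu = 8. Corank 2; j^3 = -s^3 is a perfect cube, so E-series; the 5-jet and mu = 8 give E_8.

E_{8}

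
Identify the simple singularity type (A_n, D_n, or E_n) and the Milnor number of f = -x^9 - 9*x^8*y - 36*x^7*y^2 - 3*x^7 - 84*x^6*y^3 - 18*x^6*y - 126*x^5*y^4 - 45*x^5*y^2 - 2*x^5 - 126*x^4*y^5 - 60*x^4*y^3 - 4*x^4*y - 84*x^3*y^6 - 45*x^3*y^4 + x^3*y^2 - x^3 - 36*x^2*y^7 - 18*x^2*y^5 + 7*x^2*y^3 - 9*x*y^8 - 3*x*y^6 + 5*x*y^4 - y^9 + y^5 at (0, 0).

Type E_8, Milnor number mu = 8.

The Hessian of f at 0 is [[0, 0], [0, 0]] with rank 0, so corank 2. A Groebner basis of the Jacobian ideal J(f) in C{x,y} is {x^2/2 + x*y^3, -2*x^2 + y^4, x^3, x^2*y}; counting standard monomials gives mu = 8. Corank 2; j^3 = -x^3 is a perfect cube, so E-series; the 5-jet and mu = 8 give E_8.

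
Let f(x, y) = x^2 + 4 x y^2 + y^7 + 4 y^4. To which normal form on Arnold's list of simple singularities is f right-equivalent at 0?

The Hessian of f at 0 has rank 1. Corank 1: A-series; mu = 6 gives A_6.

A_6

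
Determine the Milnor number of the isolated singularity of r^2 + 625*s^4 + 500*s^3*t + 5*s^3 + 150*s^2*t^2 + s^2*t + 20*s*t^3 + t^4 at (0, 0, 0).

5

The Hessian of f at 0 has rank 1. Corank 2; j^3 = s^2*(5*s + t) has shape L^2 M (L != M), so D-series; mu = 5 gives D_5.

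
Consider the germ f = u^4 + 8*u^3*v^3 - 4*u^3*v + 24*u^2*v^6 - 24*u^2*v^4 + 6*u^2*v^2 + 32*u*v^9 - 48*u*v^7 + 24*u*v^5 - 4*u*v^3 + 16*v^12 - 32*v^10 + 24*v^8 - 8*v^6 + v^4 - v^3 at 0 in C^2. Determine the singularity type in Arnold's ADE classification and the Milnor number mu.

Type E_6, Milnor number mu = 6.

The Hessian of f at 0 is [[0, 0], [0, 0]] with rank 0, so corank 2. A Groebner basis of the Jacobian ideal J(f) in C{u,v} is {u^3 - 3*u^2*v, v^2}; counting standard monomials gives mu = 6. Corank 2; j^3 = -v^3 is a perfect cube, so E-series; the 4-jet and mu = 6 give E_6.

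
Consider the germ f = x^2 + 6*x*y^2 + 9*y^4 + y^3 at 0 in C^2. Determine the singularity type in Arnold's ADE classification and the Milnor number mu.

Type A_2, Milnor number mu = 2.

The Hessian of f at 0 is [[2, 0], [0, 0]] with rank 1, so corank 1. A Groebner basis of the Jacobian ideal J(f) in C{x,y} is {y^2, x}; counting standard monomials gives mu = 2. Corank 1: A-series; mu = 2 gives A_2.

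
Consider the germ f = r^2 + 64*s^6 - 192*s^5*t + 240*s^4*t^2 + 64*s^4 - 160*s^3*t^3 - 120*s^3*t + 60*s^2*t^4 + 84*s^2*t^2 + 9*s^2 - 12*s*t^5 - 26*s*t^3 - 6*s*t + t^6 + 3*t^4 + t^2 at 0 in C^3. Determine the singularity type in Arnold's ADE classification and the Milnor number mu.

Type A_{3}, Milnor number mu = 3.

The Hessian of f at 0 has rank 2. Corank 1: A-series; mu = 3 gives A_3.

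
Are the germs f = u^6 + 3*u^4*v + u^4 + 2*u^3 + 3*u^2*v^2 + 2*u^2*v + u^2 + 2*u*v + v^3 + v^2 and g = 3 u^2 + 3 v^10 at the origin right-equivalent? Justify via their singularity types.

No.

The Hessian of f at 0 is [[2, 2], [2, 2]] with rank 1, so corank 1. A Groebner basis of the Jacobian ideal J(f) in C{u,v} is {v^2, u + v}; counting standard monomials gives mu = 2. Corank 1: A-series; mu = 2 gives A_2. The Hessian of g at 0 is [[6, 0], [0, 0]] with rank 1, so corank 1. A Groebner basis of the Jacobian ideal J(g) in C{u,v} is {v^9, u}; counting standard monomials gives mu = 9. Corank 1: A-series; mu = 9 gives A_9. f is A_2 but g is A_9, hence not right-equivalent.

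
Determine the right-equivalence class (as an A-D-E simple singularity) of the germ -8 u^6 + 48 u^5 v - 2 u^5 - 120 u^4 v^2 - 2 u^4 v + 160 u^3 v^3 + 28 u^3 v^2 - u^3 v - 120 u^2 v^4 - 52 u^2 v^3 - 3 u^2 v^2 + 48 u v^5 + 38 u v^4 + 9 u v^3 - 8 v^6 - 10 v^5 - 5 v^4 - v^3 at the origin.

E_{7}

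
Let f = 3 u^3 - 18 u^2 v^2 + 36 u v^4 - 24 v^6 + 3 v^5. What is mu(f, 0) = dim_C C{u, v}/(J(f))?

The Hessian of f at 0 is [[0, 0], [0, 0]] with rank 0, so corank 2. A Groebner basis of the Jacobian ideal J(f) in C{u,v} is {v^4, u^3, -u^2/4 + u*v^2}; counting standard monomials gives mu = 8. Corank 2; j^3 = 3*u^3 is a perfect cube, so E-series; the 5-jet and mu = 8 give E_8.

8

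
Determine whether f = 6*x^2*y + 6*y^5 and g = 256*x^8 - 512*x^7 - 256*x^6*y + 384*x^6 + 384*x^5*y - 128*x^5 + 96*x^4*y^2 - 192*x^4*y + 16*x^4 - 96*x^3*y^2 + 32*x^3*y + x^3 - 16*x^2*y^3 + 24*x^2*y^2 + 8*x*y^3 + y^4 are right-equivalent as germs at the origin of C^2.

No.

The Hessian of f at 0 has rank 0. Corank 2; j^3 = 6*x^2*y has shape L^2 M (L != M), so D-series; mu = 6 gives D_6. The Hessian of g at 0 has rank 0. Corank 2; j^3 = x^3 is a perfect cube, so E-series; the 4-jet and mu = 6 give E_6. f is D_6 but g is E_6, hence not right-equivalent.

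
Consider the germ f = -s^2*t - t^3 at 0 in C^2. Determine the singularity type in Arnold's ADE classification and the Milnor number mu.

Type D_4, Milnor number mu = 4.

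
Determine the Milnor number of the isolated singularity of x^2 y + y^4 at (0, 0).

5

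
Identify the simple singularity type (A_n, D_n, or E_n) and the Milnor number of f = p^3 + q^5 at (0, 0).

The Hessian of f at 0 has rank 0. Corank 2; j^3 = p^3 is a perfect cube, so E-series; the 5-jet and mu = 8 give E_8.

Type E_8, Milnor number mu = 8.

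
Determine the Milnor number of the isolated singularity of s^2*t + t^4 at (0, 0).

5

The Hessian of f at 0 is [[0, 0], [0, 0]] with rank 0, so corank 2. A Groebner basis of the Jacobian ideal J(f) in C{s,t} is {s^3, s^2/4 + t^3, s*t}; counting standard monomials gives mu = 5. Corank 2; j^3 = s^2*t has shape L^2 M (L != M), so D-series; mu = 5 gives D_5.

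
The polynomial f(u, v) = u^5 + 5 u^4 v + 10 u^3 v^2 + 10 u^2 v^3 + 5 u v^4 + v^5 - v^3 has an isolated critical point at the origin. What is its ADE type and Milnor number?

The Hessian of f at 0 is [[0, 0], [0, 0]] with rank 0, so corank 2. A Groebner basis of the Jacobian ideal J(f) in C{u,v} is {u^4 + 4*u^3*v, v^2}; counting standard monomials gives mu = 8. Corank 2; j^3 = -v^3 is a perfect cube, so E-series; the 5-jet and mu = 8 give E_8.

Type E_{8}, Milnor number mu = 8.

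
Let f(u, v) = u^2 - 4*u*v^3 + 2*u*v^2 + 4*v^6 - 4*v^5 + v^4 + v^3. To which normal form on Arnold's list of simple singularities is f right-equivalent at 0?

A_2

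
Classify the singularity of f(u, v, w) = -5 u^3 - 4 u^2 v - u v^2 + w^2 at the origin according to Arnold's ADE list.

The Hessian of f at 0 has rank 1. Corank 2; j^3 = -u*(5*u^2 + 4*u*v + v^2) splits into three distinct lines over C (the quadratic factor has nonzero discriminant), so D_4.

D_4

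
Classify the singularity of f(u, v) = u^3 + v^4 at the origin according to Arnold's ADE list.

E_6

The Hessian of f at 0 is [[0, 0], [0, 0]] with rank 0, so corank 2. A Groebner basis of the Jacobian ideal J(f) in C{u,v} is {v^3, u^2}; counting standard monomials gives mu = 6. Corank 2; j^3 = u^3 is a perfect cube, so E-series; the 4-jet and mu = 6 give E_6.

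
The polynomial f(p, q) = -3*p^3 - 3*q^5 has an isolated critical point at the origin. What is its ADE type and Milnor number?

The Hessian of f at 0 is [[0, 0], [0, 0]] with rank 0, so corank 2. A Groebner basis of the Jacobian ideal J(f) in C{p,q} is {q^4, p^2}; counting standard monomials gives mu = 8. Corank 2; j^3 = -3*p^3 is a perfect cube, so E-series; the 5-jet and mu = 8 give E_8.

Type E8, Milnor number mu = 8.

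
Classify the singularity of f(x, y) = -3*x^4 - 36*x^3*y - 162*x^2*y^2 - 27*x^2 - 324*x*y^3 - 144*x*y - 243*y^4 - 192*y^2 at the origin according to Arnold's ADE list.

The Hessian of f at 0 is [[-54, -144], [-144, -384]] with rank 1, so corank 1. A Groebner basis of the Jacobian ideal J(f) in C{x,y} is {y^3, x + 8*y/3}; counting standard monomials gives mu = 3. Corank 1: A-series; mu = 3 gives A_3.

A_3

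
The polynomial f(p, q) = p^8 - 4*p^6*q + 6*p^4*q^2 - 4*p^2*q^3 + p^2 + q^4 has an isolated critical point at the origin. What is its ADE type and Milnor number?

The Hessian of f at 0 is [[2, 0], [0, 0]] with rank 1, so corank 1. A Groebner basis of the Jacobian ideal J(f) in C{p,q} is {q^3, p}; counting standard monomials gives mu = 3. Corank 1: A-series; mu = 3 gives A_3.

Type A_3, Milnor number mu = 3.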